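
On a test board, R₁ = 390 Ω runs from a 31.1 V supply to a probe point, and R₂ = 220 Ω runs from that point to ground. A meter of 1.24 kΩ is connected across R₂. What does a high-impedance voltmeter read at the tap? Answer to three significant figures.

V_out ≈ 10.1 V

The load sits in parallel with R₂: R₂‖R_L = (220 × 1240) / (220 + 1240) = 186.8 Ω.
V_out = 31.1 × 186.8 / (390 + 186.8) = 31.1 × 186.8/576.8 = 10.1 V.
(Unloaded it would have been 11.2 V.)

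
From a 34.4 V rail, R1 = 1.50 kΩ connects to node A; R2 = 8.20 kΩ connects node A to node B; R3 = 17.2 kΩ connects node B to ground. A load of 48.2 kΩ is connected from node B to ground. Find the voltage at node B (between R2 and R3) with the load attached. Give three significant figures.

At node B, R3 is in parallel with the load: R3‖R_L = 12.68 kΩ.
Below node A the resistance is R2 + (R3‖R_L) = 20.88 kΩ, so V_A = 34.4 × 20.88/22.38 = 32.09 V.
Then V_B = V_A × (R3‖R_L)/(R2 + R3‖R_L) = 32.09 × 12.68/20.88 = 19.5 V.

V ≈ 19.5 V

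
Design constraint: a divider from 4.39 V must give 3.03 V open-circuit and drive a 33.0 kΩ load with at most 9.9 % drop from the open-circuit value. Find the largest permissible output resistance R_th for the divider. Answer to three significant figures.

Loading drop = R_th/(R_th + R_L) ≤ 0.0990, so R_th ≤ R_L · ε/(1−ε) = 33.0 kΩ × 0.0990/0.9010 = 3.63 kΩ.

R_th ≤ 3.63 kΩ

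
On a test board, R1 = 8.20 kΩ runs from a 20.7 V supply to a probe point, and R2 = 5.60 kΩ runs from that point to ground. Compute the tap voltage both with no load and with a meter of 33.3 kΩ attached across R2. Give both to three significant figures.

Unloaded: 8.40 V; loaded: 7.64 V

Open-circuit: V = 20.7 × 5.60/(8.20 + 5.60) = 8.40 V.
With the load, R2 becomes R2‖R_L = 4.794 kΩ, so V = 20.7 × 4.794/12.99 = 7.64 V.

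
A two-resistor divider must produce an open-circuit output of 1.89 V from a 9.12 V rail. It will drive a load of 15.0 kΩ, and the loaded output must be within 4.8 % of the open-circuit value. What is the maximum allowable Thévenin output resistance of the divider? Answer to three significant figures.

Loading drop = R_th/(R_th + R_L) ≤ 0.0480, so R_th ≤ R_L · ε/(1−ε) = 15.0 kΩ × 0.0480/0.9520 = 756 Ω.
(Any R1, R2 with R2/(R1+R2) = 0.207 and R1‖R2 ≤ 756 Ω will meet the spec.)

R_th ≤ 756 Ω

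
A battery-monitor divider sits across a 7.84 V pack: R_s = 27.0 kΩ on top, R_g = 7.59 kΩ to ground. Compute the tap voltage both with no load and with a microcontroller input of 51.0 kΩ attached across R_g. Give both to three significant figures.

Open-circuit: V = 7.84 × 7.59/(27.0 + 7.59) = 1.72 V.
With the load, R_g becomes R_g‖R_L = 6.607 kΩ, so V = 7.84 × 6.607/33.61 = 1.54 V.

Unloaded: 1.72 V; loaded: 1.54 V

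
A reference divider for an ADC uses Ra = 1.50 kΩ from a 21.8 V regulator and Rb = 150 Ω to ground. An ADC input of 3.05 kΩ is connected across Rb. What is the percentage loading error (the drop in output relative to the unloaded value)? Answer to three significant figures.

4.28 %

The divider's output (Thévenin) resistance is Ra‖Rb = 136.4 Ω.
Fractional drop under load = R_th/(R_th + R_L) = 136.4 / (136.4 + 3050) = 0.04280.
So the output falls by 4.28 %.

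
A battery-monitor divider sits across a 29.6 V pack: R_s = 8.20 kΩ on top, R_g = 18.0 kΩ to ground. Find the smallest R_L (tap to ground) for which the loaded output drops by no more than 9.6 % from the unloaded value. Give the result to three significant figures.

Output resistance R_th = R_s‖R_g = (8.20 × 18.0)/26.20 = 5.634 kΩ.
The fractional drop is R_th/(R_th + R_L); requiring this ≤ 0.0960 gives R_L ≥ R_th(1/0.0960 − 1) = 5.634 × 9.417 = 53.0 kΩ.

R_L(min) ≈ 53.0 kΩ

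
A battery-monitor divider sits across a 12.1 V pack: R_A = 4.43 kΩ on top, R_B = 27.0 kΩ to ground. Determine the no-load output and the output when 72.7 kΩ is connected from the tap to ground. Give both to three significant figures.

Open-circuit: V = 12.1 × 27.0/(4.43 + 27.0) = 10.4 V.
With the load, R_B becomes R_B‖R_L = 19.69 kΩ, so V = 12.1 × 19.69/24.12 = 9.88 V.

Unloaded: 10.4 V; loaded: 9.88 V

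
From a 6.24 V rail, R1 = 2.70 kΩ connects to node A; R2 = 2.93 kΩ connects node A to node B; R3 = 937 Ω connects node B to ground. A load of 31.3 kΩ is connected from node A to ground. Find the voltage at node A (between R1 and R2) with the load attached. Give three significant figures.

Below node A the series string R2+R3 = 3867 Ω sits in parallel with the 31300 Ω load: 3442 Ω.
V_A = 6.24 × 3442/(2700 + 3442) = 3.50 V.

V ≈ 3.50 V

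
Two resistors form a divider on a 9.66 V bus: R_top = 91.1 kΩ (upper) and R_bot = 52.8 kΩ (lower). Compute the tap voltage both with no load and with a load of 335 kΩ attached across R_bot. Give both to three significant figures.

Unloaded: 3.54 V; loaded: 3.22 V

Open-circuit: V = 9.66 × 52.8/(91.1 + 52.8) = 3.54 V.
With the load, R_bot becomes R_bot‖R_L = 45.61 kΩ, so V = 9.66 × 45.61/136.7 = 3.22 V.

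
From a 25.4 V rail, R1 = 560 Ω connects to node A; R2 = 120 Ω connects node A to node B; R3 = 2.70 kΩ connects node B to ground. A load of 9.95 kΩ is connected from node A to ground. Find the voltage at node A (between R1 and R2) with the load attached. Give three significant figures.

V ≈ 20.2 V

Below node A the series string R2+R3 = 2820 Ω sits in parallel with the 9950 Ω load: 2197 Ω.
V_A = 25.4 × 2197/(560 + 2197) = 20.2 V.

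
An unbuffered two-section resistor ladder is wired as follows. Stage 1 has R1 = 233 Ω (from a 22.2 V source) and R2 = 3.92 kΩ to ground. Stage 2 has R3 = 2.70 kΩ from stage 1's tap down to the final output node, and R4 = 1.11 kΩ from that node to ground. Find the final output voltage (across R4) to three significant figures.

V_out ≈ 5.77 V

Stage 2 presents R3+R4 = 3810 Ω as a load on stage 1's tap.
Stage 1's lower leg becomes R2‖(R3+R4) = 1932 Ω, so V_mid = 22.2 × 1932/2165 = 19.81 V.
Stage 2 is itself unloaded: V_out = V_mid × R4/(R3+R4) = 19.81 × 1110/3810 = 5.77 V.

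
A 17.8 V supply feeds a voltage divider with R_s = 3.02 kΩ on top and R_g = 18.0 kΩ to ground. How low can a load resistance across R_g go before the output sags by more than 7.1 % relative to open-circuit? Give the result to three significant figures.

Output resistance R_th = R_s‖R_g = (3.02 × 18.0)/21.02 = 2.586 kΩ.
The fractional drop is R_th/(R_th + R_L); requiring this ≤ 0.0710 gives R_L ≥ R_th(1/0.0710 − 1) = 2.586 × 13.08 = 33.8 kΩ.

R_L(min) ≈ 33.8 kΩ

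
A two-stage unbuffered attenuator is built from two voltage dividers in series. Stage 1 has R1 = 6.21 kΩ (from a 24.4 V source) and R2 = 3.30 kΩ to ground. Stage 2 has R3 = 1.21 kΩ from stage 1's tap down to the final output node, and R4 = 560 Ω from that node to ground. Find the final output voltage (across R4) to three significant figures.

V_out ≈ 1.21 V

Stage 2 presents R3+R4 = 1770 Ω as a load on stage 1's tap.
Stage 1's lower leg becomes R2‖(R3+R4) = 1152 Ω, so V_mid = 24.4 × 1152/7362 = 3.818 V.
Stage 2 is itself unloaded: V_out = V_mid × R4/(R3+R4) = 3.818 × 560/1770 = 1.21 V.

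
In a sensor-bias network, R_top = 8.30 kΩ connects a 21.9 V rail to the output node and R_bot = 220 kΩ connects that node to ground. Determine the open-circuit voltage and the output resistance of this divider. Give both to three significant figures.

V_th = 21.1 V, R_th = 8.00 kΩ

V_th is the open-circuit tap voltage: 21.9 × 220/(8.30 + 220) = 21.1 V.
With the supply zeroed, R_top and R_bot appear in parallel from the tap: R_th = R_top‖R_bot = (8.30 × 220)/228.3 = 8.00 kΩ.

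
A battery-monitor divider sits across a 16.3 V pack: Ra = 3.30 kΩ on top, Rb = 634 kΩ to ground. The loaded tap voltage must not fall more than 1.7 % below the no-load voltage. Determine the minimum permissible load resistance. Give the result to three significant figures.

R_L(min) ≈ 190 kΩ

Output resistance R_th = Ra‖Rb = (3.30 × 634)/637.3 = 3.283 kΩ.
The fractional drop is R_th/(R_th + R_L); requiring this ≤ 0.0170 gives R_L ≥ R_th(1/0.0170 − 1) = 3.283 × 57.82 = 190 kΩ.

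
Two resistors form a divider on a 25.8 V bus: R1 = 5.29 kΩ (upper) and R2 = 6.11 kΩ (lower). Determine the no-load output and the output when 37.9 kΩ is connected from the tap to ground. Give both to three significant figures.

Unloaded: 13.8 V; loaded: 12.9 V

Open-circuit: V = 25.8 × 6.11/(5.29 + 6.11) = 13.8 V.
With the load, R2 becomes R2‖R_L = 5.262 kΩ, so V = 25.8 × 5.262/10.55 = 12.9 V.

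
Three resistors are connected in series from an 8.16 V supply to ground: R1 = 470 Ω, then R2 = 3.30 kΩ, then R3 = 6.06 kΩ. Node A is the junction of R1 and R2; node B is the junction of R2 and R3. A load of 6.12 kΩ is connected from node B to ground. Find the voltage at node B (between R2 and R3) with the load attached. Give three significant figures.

V ≈ 3.65 V

At node B, R3 is in parallel with the load: R3‖R_L = 3045 Ω.
Below node A the resistance is R2 + (R3‖R_L) = 6345 Ω, so V_A = 8.16 × 6345/6815 = 7.597 V.
Then V_B = V_A × (R3‖R_L)/(R2 + R3‖R_L) = 7.597 × 3045/6345 = 3.65 V.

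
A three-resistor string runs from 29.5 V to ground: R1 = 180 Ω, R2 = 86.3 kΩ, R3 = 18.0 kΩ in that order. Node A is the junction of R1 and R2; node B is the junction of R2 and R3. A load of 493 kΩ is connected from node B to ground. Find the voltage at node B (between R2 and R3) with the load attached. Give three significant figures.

V ≈ 4.93 V

At node B, R3 is in parallel with the load: R3‖R_L = 17370 Ω.
Below node A the resistance is R2 + (R3‖R_L) = 103700 Ω, so V_A = 29.5 × 103700/103800 = 29.45 V.
Then V_B = V_A × (R3‖R_L)/(R2 + R3‖R_L) = 29.45 × 17370/103700 = 4.93 V.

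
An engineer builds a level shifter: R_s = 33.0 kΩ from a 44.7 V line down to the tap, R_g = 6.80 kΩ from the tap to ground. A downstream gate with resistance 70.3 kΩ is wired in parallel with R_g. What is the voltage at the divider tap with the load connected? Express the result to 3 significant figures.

V_out ≈ 7.07 V

The load sits in parallel with R_g: R_g‖R_L = (6.80 × 70.3) / (6.80 + 70.3) = 6.200 kΩ.
V_out = 44.7 × 6.200 / (33.0 + 6.200) = 44.7 × 6.200/39.20 = 7.07 V.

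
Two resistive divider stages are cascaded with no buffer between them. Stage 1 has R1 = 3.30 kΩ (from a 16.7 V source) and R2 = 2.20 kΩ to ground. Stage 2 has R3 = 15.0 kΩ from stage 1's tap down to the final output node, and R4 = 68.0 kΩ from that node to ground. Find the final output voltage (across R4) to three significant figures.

V_out ≈ 5.39 V

Stage 2 presents R3+R4 = 83.00 kΩ as a load on stage 1's tap.
Stage 1's lower leg becomes R2‖(R3+R4) = 2.143 kΩ, so V_mid = 16.7 × 2.143/5.443 = 6.575 V.
Stage 2 is itself unloaded: V_out = V_mid × R4/(R3+R4) = 6.575 × 68.0/83.00 = 5.39 V.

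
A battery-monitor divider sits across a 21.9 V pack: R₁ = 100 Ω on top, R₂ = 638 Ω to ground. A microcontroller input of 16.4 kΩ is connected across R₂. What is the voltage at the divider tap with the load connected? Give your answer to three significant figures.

The load sits in parallel with R₂: R₂‖R_L = (638 × 16400) / (638 + 16400) = 614.1 Ω.
V_out = 21.9 × 614.1 / (100 + 614.1) = 21.9 × 614.1/714.1 = 18.8 V.
(Unloaded it would have been 18.9 V.)

V_out ≈ 18.8 V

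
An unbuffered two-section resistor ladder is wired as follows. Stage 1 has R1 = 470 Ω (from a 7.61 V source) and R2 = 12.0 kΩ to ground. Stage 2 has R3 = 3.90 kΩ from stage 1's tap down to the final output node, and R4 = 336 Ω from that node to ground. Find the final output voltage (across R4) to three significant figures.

V_out ≈ 0.525 V

Stage 2 presents R3+R4 = 4236 Ω as a load on stage 1's tap.
Stage 1's lower leg becomes R2‖(R3+R4) = 3131 Ω, so V_mid = 7.61 × 3131/3601 = 6.617 V.
Stage 2 is itself unloaded: V_out = V_mid × R4/(R3+R4) = 6.617 × 336/4236 = 0.525 V.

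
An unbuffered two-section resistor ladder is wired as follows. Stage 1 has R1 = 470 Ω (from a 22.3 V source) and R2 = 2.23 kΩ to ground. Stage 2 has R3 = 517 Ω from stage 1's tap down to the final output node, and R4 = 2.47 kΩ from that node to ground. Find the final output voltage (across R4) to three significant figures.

V_out ≈ 13.5 V

Stage 2 presents R3+R4 = 2987 Ω as a load on stage 1's tap.
Stage 1's lower leg becomes R2‖(R3+R4) = 1277 Ω, so V_mid = 22.3 × 1277/1747 = 16.30 V.
Stage 2 is itself unloaded: V_out = V_mid × R4/(R3+R4) = 16.30 × 2470/2987 = 13.5 V.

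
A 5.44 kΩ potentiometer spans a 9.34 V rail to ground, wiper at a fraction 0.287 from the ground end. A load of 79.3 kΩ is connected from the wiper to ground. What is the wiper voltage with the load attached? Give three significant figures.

The wiper splits the pot into (1−α)R = 3.879 kΩ above and αR = 1.561 kΩ below.
Lower section ‖ load = 1.531 kΩ.
V_wiper = 9.34 × 1.531/(3.879 + 1.531) = 2.64 V.

V ≈ 2.64 V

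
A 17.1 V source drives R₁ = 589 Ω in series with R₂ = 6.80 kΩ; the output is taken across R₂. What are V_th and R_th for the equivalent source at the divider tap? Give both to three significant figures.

V_th = 15.7 V, R_th = 542 Ω

V_th is the open-circuit tap voltage: 17.1 × 6800/(589 + 6800) = 15.7 V.
With the supply zeroed, R₁ and R₂ appear in parallel from the tap: R_th = R₁‖R₂ = (589 × 6800)/7389 = 542 Ω.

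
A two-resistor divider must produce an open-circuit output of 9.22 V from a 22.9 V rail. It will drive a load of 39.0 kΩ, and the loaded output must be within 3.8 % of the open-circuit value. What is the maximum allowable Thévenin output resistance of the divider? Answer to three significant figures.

R_th ≤ 1.54 kΩ

Loading drop = R_th/(R_th + R_L) ≤ 0.0380, so R_th ≤ R_L · ε/(1−ε) = 39.0 kΩ × 0.0380/0.9620 = 1.54 kΩ.
(Any R1, R2 with R2/(R1+R2) = 0.403 and R1‖R2 ≤ 1.54 kΩ will meet the spec.)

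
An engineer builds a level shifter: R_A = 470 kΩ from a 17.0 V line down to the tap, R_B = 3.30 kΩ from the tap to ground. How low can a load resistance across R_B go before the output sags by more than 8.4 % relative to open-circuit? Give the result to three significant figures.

Output resistance R_th = R_A‖R_B = (470 × 3.30)/473.3 = 3.277 kΩ.
The fractional drop is R_th/(R_th + R_L); requiring this ≤ 0.0840 gives R_L ≥ R_th(1/0.0840 − 1) = 3.277 × 10.90 = 35.7 kΩ.

R_L(min) ≈ 35.7 kΩ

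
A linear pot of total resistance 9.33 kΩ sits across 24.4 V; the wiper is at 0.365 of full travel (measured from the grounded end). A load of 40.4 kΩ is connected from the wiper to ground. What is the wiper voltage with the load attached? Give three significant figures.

V ≈ 8.45 V

The wiper splits the pot into (1−α)R = 5.925 kΩ above and αR = 3.405 kΩ below.
Lower section ‖ load = 3.141 kΩ.
V_wiper = 24.4 × 3.141/(5.925 + 3.141) = 8.45 V.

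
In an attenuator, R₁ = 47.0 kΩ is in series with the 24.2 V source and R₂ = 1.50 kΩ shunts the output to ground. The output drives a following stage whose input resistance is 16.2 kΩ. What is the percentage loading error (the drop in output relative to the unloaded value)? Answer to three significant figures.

The divider's output (Thévenin) resistance is R₁‖R₂ = 1.454 kΩ.
Fractional drop under load = R_th/(R_th + R_L) = 1.454 / (1.454 + 16.2) = 0.08234.
So the output falls by 8.23 %.

8.23 %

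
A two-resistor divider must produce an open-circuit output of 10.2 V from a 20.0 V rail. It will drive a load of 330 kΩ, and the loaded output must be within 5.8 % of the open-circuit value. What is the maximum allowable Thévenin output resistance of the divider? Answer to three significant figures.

R_th ≤ 20.3 kΩ

Loading drop = R_th/(R_th + R_L) ≤ 0.0580, so R_th ≤ R_L · ε/(1−ε) = 330 kΩ × 0.0580/0.9420 = 20.3 kΩ.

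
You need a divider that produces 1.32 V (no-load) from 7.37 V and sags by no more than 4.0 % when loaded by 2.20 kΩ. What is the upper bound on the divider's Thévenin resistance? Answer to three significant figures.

R_th ≤ 91.7 Ω

Loading drop = R_th/(R_th + R_L) ≤ 0.0400, so R_th ≤ R_L · ε/(1−ε) = 2.20 kΩ × 0.0400/0.9600 = 91.7 Ω.
(Any R1, R2 with R2/(R1+R2) = 0.179 and R1‖R2 ≤ 91.7 Ω will meet the spec.)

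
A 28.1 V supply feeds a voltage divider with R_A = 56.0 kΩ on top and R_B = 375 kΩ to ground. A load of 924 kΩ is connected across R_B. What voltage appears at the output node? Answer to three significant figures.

V_out ≈ 23.2 V

The load sits in parallel with R_B: R_B‖R_L = (375 × 924) / (375 + 924) = 266.7 kΩ.
V_out = 28.1 × 266.7 / (56.0 + 266.7) = 28.1 × 266.7/322.7 = 23.2 V.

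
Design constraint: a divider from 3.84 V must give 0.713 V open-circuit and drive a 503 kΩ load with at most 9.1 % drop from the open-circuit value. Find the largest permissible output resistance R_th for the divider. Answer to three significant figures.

R_th ≤ 50.4 kΩ

Loading drop = R_th/(R_th + R_L) ≤ 0.0910, so R_th ≤ R_L · ε/(1−ε) = 503 kΩ × 0.0910/0.9090 = 50.4 kΩ.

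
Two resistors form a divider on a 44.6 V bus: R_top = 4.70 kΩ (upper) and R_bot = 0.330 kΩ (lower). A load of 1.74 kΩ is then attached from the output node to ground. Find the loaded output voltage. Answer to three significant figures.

The load sits in parallel with R_bot: R_bot‖R_L = (330 × 1740) / (330 + 1740) = 277.4 Ω.
V_out = 44.6 × 277.4 / (4700 + 277.4) = 44.6 × 277.4/4977 = 2.49 V.
(Unloaded it would have been 2.93 V.)

V_out ≈ 2.49 V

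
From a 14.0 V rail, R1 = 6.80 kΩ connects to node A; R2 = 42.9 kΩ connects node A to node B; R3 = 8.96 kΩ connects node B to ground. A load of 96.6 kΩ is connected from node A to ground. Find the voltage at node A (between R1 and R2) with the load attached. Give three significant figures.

Below node A the series string R2+R3 = 51.86 kΩ sits in parallel with the 96.6 kΩ load: 33.74 kΩ.
V_A = 14.0 × 33.74/(6.80 + 33.74) = 11.7 V.

V ≈ 11.7 V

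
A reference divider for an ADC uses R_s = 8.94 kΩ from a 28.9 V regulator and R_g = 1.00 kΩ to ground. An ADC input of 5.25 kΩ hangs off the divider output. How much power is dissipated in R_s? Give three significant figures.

Total resistance from the source is R_s + (R_g‖R_L) = 9.780 kΩ, so I = 28.9/9.780 kΩ = 2.955 mA.
P = I²·R_s = (2.955 mA)² × 8.94 kΩ = 78.1 mW.

P ≈ 78.1 mW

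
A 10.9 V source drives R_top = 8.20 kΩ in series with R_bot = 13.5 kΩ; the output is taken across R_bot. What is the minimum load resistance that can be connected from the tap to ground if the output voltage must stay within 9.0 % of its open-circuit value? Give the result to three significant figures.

R_L(min) ≈ 51.6 kΩ

Output resistance R_th = R_top‖R_bot = (8.20 × 13.5)/21.70 = 5.101 kΩ.
The fractional drop is R_th/(R_th + R_L); requiring this ≤ 0.0900 gives R_L ≥ R_th(1/0.0900 − 1) = 5.101 × 10.11 = 51.6 kΩ.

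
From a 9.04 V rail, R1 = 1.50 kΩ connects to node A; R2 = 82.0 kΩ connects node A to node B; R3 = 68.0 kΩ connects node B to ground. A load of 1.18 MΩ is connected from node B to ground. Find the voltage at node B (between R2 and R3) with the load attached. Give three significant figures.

V ≈ 3.93 V

At node B, R3 is in parallel with the load: R3‖R_L = 64.29 kΩ.
Below node A the resistance is R2 + (R3‖R_L) = 146.3 kΩ, so V_A = 9.04 × 146.3/147.8 = 8.948 V.
Then V_B = V_A × (R3‖R_L)/(R2 + R3‖R_L) = 8.948 × 64.29/146.3 = 3.93 V.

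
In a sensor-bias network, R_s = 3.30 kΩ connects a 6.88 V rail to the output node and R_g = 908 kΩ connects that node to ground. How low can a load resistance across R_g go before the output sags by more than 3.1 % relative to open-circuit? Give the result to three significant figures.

R_L(min) ≈ 103 kΩ

Output resistance R_th = R_s‖R_g = (3.30 × 908)/911.3 = 3.288 kΩ.
The fractional drop is R_th/(R_th + R_L); requiring this ≤ 0.0310 gives R_L ≥ R_th(1/0.0310 − 1) = 3.288 × 31.26 = 103 kΩ.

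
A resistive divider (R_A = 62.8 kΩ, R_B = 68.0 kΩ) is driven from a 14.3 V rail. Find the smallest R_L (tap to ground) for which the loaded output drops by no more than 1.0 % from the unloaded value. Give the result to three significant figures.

R_L(min) ≈ 3.23 MΩ

Output resistance R_th = R_A‖R_B = (62.8 × 68.0)/130.8 = 32.65 kΩ.
The fractional drop is R_th/(R_th + R_L); requiring this ≤ 0.0100 gives R_L ≥ R_th(1/0.0100 − 1) = 32.65 × 99.00 = 3.23 MΩ.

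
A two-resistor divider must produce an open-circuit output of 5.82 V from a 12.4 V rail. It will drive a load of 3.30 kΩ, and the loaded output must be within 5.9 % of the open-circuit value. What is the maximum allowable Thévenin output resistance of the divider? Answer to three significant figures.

R_th ≤ 207 Ω

Loading drop = R_th/(R_th + R_L) ≤ 0.0590, so R_th ≤ R_L · ε/(1−ε) = 3.30 kΩ × 0.0590/0.9410 = 207 Ω.
(Any R1, R2 with R2/(R1+R2) = 0.469 and R1‖R2 ≤ 207 Ω will meet the spec.)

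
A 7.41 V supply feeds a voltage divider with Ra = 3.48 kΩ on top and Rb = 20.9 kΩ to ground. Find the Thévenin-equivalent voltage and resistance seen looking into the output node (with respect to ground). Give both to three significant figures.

V_th is the open-circuit tap voltage: 7.41 × 20.9/(3.48 + 20.9) = 6.35 V.
With the supply zeroed, Ra and Rb appear in parallel from the tap: R_th = Ra‖Rb = (3.48 × 20.9)/24.38 = 2.98 kΩ.

V_th = 6.35 V, R_th = 2.98 kΩ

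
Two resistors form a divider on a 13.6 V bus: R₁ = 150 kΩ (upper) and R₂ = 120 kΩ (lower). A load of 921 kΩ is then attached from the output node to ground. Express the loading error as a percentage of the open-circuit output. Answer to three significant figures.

The divider's output (Thévenin) resistance is R₁‖R₂ = 66.67 kΩ.
Fractional drop under load = R_th/(R_th + R_L) = 66.67 / (66.67 + 921) = 0.06750.
So the output falls by 6.75 %.

6.75 %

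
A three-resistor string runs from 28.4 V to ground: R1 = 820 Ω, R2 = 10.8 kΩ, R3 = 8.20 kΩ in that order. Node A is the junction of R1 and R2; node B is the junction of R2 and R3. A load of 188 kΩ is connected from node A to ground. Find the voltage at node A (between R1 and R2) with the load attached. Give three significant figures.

Below node A the series string R2+R3 = 19000 Ω sits in parallel with the 188000 Ω load: 17260 Ω.
V_A = 28.4 × 17260/(820 + 17260) = 27.1 V.

V ≈ 27.1 V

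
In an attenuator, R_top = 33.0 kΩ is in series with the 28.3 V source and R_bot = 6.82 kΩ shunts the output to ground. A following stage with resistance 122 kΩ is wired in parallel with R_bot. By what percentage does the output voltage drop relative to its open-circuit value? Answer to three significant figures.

The divider's output (Thévenin) resistance is R_top‖R_bot = 5.652 kΩ.
Fractional drop under load = R_th/(R_th + R_L) = 5.652 / (5.652 + 122) = 0.04428.
So the output falls by 4.43 %.

4.43 %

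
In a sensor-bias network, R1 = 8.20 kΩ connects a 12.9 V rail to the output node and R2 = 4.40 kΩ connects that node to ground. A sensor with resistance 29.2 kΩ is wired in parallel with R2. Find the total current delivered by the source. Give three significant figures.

I ≈ 1.07 mA

R2‖R_L = 3.824 kΩ, so the source sees R1 + R2‖R_L = 12.02 kΩ.
I = 12.9 V / 12.02 kΩ = 1.07 mA.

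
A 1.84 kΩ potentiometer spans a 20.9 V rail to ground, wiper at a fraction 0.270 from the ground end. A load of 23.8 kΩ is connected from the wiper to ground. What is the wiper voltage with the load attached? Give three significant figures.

V ≈ 5.56 V

The wiper splits the pot into (1−α)R = 1343 Ω above and αR = 496.8 Ω below.
Lower section ‖ load = 486.6 Ω.
V_wiper = 20.9 × 486.6/(1343 + 486.6) = 5.56 V.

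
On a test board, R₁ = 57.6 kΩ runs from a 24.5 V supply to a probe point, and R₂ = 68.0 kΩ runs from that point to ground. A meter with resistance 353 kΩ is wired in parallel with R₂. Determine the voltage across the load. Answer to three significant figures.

The load sits in parallel with R₂: R₂‖R_L = (68.0 × 353) / (68.0 + 353) = 57.02 kΩ.
V_out = 24.5 × 57.02 / (57.6 + 57.02) = 24.5 × 57.02/114.6 = 12.2 V.
(Unloaded it would have been 13.3 V.)

V_out ≈ 12.2 V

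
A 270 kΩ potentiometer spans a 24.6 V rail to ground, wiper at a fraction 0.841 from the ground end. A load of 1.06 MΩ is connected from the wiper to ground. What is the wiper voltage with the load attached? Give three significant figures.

V ≈ 20.0 V

The wiper splits the pot into (1−α)R = 42.93 kΩ above and αR = 227.1 kΩ below.
Lower section ‖ load = 187.0 kΩ.
V_wiper = 24.6 × 187.0/(42.93 + 187.0) = 20.0 V.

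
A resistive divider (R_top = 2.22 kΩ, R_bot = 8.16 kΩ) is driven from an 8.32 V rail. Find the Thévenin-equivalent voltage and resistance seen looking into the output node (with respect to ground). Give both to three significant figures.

V_th = 6.54 V, R_th = 1.75 kΩ

V_th is the open-circuit tap voltage: 8.32 × 8.16/(2.22 + 8.16) = 6.54 V.
With the supply zeroed, R_top and R_bot appear in parallel from the tap: R_th = R_top‖R_bot = (2.22 × 8.16)/10.38 = 1.75 kΩ.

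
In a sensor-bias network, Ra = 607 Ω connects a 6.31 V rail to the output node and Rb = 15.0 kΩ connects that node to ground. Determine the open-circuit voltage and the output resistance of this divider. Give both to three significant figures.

V_th = 6.06 V, R_th = 583 Ω

V_th is the open-circuit tap voltage: 6.31 × 15000/(607 + 15000) = 6.06 V.
With the supply zeroed, Ra and Rb appear in parallel from the tap: R_th = Ra‖Rb = (607 × 15000)/15610 = 583 Ω.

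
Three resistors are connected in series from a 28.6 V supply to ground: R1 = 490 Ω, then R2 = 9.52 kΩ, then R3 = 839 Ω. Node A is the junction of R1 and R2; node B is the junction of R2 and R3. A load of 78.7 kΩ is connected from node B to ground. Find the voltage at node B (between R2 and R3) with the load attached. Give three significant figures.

V ≈ 2.19 V

At node B, R3 is in parallel with the load: R3‖R_L = 830.1 Ω.
Below node A the resistance is R2 + (R3‖R_L) = 10350 Ω, so V_A = 28.6 × 10350/10840 = 27.31 V.
Then V_B = V_A × (R3‖R_L)/(R2 + R3‖R_L) = 27.31 × 830.1/10350 = 2.19 V.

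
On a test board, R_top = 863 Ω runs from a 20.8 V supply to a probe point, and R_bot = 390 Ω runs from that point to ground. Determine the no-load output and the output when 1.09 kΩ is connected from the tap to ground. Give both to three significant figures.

Open-circuit: V = 20.8 × 390/(863 + 390) = 6.47 V.
With the load, R_bot becomes R_bot‖R_L = 287.2 Ω, so V = 20.8 × 287.2/1150 = 5.19 V.

Unloaded: 6.47 V; loaded: 5.19 V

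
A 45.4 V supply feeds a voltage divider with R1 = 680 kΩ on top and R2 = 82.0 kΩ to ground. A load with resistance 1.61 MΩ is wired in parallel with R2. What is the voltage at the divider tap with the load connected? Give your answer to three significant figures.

The load sits in parallel with R2: R2‖R_L = (82.0 × 1610) / (82.0 + 1610) = 78.03 kΩ.
V_out = 45.4 × 78.03 / (680 + 78.03) = 45.4 × 78.03/758.0 = 4.67 V.

V_out ≈ 4.67 V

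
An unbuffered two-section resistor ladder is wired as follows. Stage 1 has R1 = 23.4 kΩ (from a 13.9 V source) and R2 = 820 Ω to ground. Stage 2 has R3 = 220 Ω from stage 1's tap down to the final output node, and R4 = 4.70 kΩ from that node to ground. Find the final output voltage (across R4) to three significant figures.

V_out ≈ 0.387 V

Stage 2 presents R3+R4 = 4920 Ω as a load on stage 1's tap.
Stage 1's lower leg becomes R2‖(R3+R4) = 702.9 Ω, so V_mid = 13.9 × 702.9/24100 = 0.4053 V.
Stage 2 is itself unloaded: V_out = V_mid × R4/(R3+R4) = 0.4053 × 4700/4920 = 0.387 V.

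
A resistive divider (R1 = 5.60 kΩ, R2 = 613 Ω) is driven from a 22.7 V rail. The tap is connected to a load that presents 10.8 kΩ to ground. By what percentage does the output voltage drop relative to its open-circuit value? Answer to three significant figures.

4.87 %

The divider's output (Thévenin) resistance is R1‖R2 = 552.5 Ω.
Fractional drop under load = R_th/(R_th + R_L) = 552.5 / (552.5 + 10800) = 0.04867.
So the output falls by 4.87 %.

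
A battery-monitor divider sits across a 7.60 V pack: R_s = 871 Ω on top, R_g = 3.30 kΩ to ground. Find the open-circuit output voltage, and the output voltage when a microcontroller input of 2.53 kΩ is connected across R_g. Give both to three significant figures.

Unloaded: 6.01 V; loaded: 4.73 V

Open-circuit: V = 7.60 × 3300/(871 + 3300) = 6.01 V.
With the load, R_g becomes R_g‖R_L = 1432 Ω, so V = 7.60 × 1432/2303 = 4.73 V.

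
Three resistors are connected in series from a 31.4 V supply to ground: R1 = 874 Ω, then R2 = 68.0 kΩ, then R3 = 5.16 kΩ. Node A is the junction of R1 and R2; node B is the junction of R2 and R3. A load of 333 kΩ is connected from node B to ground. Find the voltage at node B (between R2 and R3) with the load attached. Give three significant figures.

At node B, R3 is in parallel with the load: R3‖R_L = 5081 Ω.
Below node A the resistance is R2 + (R3‖R_L) = 73080 Ω, so V_A = 31.4 × 73080/73960 = 31.03 V.
Then V_B = V_A × (R3‖R_L)/(R2 + R3‖R_L) = 31.03 × 5081/73080 = 2.16 V.

V ≈ 2.16 V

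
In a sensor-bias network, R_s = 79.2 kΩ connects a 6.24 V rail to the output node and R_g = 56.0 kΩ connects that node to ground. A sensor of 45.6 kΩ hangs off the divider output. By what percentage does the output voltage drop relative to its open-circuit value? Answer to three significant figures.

41.8 %

The divider's output (Thévenin) resistance is R_s‖R_g = 32.80 kΩ.
Fractional drop under load = R_th/(R_th + R_L) = 32.80 / (32.80 + 45.6) = 0.4184.
So the output falls by 41.8 %.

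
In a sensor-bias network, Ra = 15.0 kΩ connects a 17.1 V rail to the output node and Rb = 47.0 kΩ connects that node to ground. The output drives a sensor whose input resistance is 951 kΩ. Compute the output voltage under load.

V_out ≈ 12.8 V

The load sits in parallel with Rb: Rb‖R_L = (47.0 × 951) / (47.0 + 951) = 44.79 kΩ.
V_out = 17.1 × 44.79 / (15.0 + 44.79) = 17.1 × 44.79/59.79 = 12.8 V.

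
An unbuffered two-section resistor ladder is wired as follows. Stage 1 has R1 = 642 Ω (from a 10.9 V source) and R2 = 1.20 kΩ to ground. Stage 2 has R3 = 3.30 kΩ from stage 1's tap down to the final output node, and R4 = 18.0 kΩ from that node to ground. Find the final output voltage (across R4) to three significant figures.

Stage 2 presents R3+R4 = 21300 Ω as a load on stage 1's tap.
Stage 1's lower leg becomes R2‖(R3+R4) = 1136 Ω, so V_mid = 10.9 × 1136/1778 = 6.964 V.
Stage 2 is itself unloaded: V_out = V_mid × R4/(R3+R4) = 6.964 × 18000/21300 = 5.89 V.

V_out ≈ 5.89 V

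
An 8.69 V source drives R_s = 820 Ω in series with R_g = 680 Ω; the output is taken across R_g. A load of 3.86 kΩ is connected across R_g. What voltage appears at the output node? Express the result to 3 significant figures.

V_out ≈ 3.59 V

The load sits in parallel with R_g: R_g‖R_L = (680 × 3860) / (680 + 3860) = 578.1 Ω.
V_out = 8.69 × 578.1 / (820 + 578.1) = 8.69 × 578.1/1398 = 3.59 V.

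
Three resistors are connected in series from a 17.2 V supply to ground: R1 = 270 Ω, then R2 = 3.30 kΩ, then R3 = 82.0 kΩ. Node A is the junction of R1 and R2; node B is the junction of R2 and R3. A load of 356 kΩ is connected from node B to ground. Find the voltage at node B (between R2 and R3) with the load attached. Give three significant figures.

V ≈ 16.3 V

At node B, R3 is in parallel with the load: R3‖R_L = 66650 Ω.
Below node A the resistance is R2 + (R3‖R_L) = 69950 Ω, so V_A = 17.2 × 69950/70220 = 17.13 V.
Then V_B = V_A × (R3‖R_L)/(R2 + R3‖R_L) = 17.13 × 66650/69950 = 16.3 V.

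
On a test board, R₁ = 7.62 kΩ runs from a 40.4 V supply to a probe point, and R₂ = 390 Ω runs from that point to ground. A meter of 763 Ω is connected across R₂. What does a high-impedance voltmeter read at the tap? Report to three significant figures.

V_out ≈ 1.32 V

The load sits in parallel with R₂: R₂‖R_L = (390 × 763) / (390 + 763) = 258.1 Ω.
V_out = 40.4 × 258.1 / (7620 + 258.1) = 40.4 × 258.1/7878 = 1.32 V.
(Unloaded it would have been 1.97 V.)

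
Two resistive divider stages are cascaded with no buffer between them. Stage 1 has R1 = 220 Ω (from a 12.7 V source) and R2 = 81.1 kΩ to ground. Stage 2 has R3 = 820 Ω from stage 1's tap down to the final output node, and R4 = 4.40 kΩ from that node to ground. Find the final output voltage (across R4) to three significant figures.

V_out ≈ 10.2 V

Stage 2 presents R3+R4 = 5220 Ω as a load on stage 1's tap.
Stage 1's lower leg becomes R2‖(R3+R4) = 4904 Ω, so V_mid = 12.7 × 4904/5124 = 12.15 V.
Stage 2 is itself unloaded: V_out = V_mid × R4/(R3+R4) = 12.15 × 4400/5220 = 10.2 V.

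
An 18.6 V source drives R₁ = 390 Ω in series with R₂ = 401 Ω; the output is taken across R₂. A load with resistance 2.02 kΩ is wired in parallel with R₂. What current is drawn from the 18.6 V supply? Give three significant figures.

R₂‖R_L = 334.6 Ω, so the source sees R₁ + R₂‖R_L = 724.6 Ω.
I = 18.6 V / 724.6 Ω = 25.7 mA.

I ≈ 25.7 mA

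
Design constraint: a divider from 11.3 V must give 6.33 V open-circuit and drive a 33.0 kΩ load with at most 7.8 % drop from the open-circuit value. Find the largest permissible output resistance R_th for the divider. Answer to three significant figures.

Loading drop = R_th/(R_th + R_L) ≤ 0.0780, so R_th ≤ R_L · ε/(1−ε) = 33.0 kΩ × 0.0780/0.9220 = 2.79 kΩ.
(Any R1, R2 with R2/(R1+R2) = 0.560 and R1‖R2 ≤ 2.79 kΩ will meet the spec.)

R_th ≤ 2.79 kΩ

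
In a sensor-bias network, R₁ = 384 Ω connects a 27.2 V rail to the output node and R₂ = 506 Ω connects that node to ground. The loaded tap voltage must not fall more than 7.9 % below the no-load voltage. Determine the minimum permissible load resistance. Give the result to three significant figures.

Output resistance R_th = R₁‖R₂ = (384 × 506)/890.0 = 218.3 Ω.
The fractional drop is R_th/(R_th + R_L); requiring this ≤ 0.0790 gives R_L ≥ R_th(1/0.0790 − 1) = 218.3 × 11.66 = 2.55 kΩ.

R_L(min) ≈ 2.55 kΩ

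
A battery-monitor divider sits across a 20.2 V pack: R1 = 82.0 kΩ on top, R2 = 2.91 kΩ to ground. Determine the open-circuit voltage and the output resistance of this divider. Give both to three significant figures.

V_th = 0.692 V, R_th = 2.81 kΩ

V_th is the open-circuit tap voltage: 20.2 × 2.91/(82.0 + 2.91) = 0.692 V.
With the supply zeroed, R1 and R2 appear in parallel from the tap: R_th = R1‖R2 = (82.0 × 2.91)/84.91 = 2.81 kΩ.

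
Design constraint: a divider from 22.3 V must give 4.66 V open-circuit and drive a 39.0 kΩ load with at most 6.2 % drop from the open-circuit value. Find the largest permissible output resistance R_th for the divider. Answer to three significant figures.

R_th ≤ 2.58 kΩ

Loading drop = R_th/(R_th + R_L) ≤ 0.0620, so R_th ≤ R_L · ε/(1−ε) = 39.0 kΩ × 0.0620/0.9380 = 2.58 kΩ.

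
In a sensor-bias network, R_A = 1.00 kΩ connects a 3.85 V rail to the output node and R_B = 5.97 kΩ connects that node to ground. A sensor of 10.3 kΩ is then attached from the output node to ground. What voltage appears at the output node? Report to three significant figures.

The load sits in parallel with R_B: R_B‖R_L = (5.97 × 10.3) / (5.97 + 10.3) = 3.779 kΩ.
V_out = 3.85 × 3.779 / (1.00 + 3.779) = 3.85 × 3.779/4.779 = 3.04 V.
(Unloaded it would have been 3.30 V.)

V_out ≈ 3.04 V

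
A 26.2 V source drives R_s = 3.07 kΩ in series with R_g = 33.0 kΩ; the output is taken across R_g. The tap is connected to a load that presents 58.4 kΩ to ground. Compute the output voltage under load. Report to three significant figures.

V_out ≈ 22.9 V

The load sits in parallel with R_g: R_g‖R_L = (33.0 × 58.4) / (33.0 + 58.4) = 21.09 kΩ.
V_out = 26.2 × 21.09 / (3.07 + 21.09) = 26.2 × 21.09/24.16 = 22.9 V.
(Unloaded it would have been 24.0 V.)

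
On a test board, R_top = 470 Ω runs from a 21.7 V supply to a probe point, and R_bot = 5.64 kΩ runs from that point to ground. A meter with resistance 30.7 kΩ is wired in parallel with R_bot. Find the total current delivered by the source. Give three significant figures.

R_bot‖R_L = 4765 Ω, so the source sees R_top + R_bot‖R_L = 5235 Ω.
I = 21.7 V / 5235 Ω = 4.15 mA.

I ≈ 4.15 mA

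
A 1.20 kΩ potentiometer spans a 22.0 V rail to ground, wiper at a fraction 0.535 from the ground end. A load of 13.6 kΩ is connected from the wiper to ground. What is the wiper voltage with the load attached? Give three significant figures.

V ≈ 11.5 V

The wiper splits the pot into (1−α)R = 558.0 Ω above and αR = 642.0 Ω below.
Lower section ‖ load = 613.1 Ω.
V_wiper = 22.0 × 613.1/(558.0 + 613.1) = 11.5 V.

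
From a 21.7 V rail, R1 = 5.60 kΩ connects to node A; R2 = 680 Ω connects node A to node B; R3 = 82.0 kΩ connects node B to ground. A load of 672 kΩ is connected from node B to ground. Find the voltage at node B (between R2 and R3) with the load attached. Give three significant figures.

At node B, R3 is in parallel with the load: R3‖R_L = 73080 Ω.
Below node A the resistance is R2 + (R3‖R_L) = 73760 Ω, so V_A = 21.7 × 73760/79360 = 20.17 V.
Then V_B = V_A × (R3‖R_L)/(R2 + R3‖R_L) = 20.17 × 73080/73760 = 20.0 V.

V ≈ 20.0 V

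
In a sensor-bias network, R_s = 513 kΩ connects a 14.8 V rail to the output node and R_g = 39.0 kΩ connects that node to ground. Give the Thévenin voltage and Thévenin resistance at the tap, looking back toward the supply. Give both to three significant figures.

V_th = 1.05 V, R_th = 36.2 kΩ

V_th is the open-circuit tap voltage: 14.8 × 39.0/(513 + 39.0) = 1.05 V.
With the supply zeroed, R_s and R_g appear in parallel from the tap: R_th = R_s‖R_g = (513 × 39.0)/552.0 = 36.2 kΩ.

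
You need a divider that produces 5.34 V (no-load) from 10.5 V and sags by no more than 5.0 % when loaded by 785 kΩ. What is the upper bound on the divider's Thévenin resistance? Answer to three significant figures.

R_th ≤ 41.3 kΩ

Loading drop = R_th/(R_th + R_L) ≤ 0.0500, so R_th ≤ R_L · ε/(1−ε) = 785 kΩ × 0.0500/0.9500 = 41.3 kΩ.
(Any R1, R2 with R2/(R1+R2) = 0.509 and R1‖R2 ≤ 41.3 kΩ will meet the spec.)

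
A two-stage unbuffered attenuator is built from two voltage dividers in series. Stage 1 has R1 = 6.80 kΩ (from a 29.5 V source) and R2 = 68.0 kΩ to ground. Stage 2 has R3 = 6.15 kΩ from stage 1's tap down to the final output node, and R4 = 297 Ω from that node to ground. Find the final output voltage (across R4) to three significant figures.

Stage 2 presents R3+R4 = 6447 Ω as a load on stage 1's tap.
Stage 1's lower leg becomes R2‖(R3+R4) = 5889 Ω, so V_mid = 29.5 × 5889/12690 = 13.69 V.
Stage 2 is itself unloaded: V_out = V_mid × R4/(R3+R4) = 13.69 × 297/6447 = 0.631 V.

V_out ≈ 0.631 V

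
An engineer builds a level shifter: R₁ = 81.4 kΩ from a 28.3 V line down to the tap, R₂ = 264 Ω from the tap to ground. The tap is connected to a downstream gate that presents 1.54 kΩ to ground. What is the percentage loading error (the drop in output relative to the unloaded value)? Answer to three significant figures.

14.6 %

The divider's output (Thévenin) resistance is R₁‖R₂ = 263.1 Ω.
Fractional drop under load = R_th/(R_th + R_L) = 263.1 / (263.1 + 1540) = 0.1459.
So the output falls by 14.6 %.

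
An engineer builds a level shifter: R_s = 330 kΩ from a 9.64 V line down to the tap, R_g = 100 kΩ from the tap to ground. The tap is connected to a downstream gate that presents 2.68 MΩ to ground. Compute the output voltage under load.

V_out ≈ 2.18 V

The load sits in parallel with R_g: R_g‖R_L = (100 × 2680) / (100 + 2680) = 96.40 kΩ.
V_out = 9.64 × 96.40 / (330 + 96.40) = 9.64 × 96.40/426.4 = 2.18 V.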